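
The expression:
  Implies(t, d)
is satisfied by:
  {d: True, t: False}
  {t: False, d: False}
  {t: True, d: True}


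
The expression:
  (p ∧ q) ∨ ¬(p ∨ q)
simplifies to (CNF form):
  (p ∨ ¬p) ∧ (p ∨ ¬q) ∧ (q ∨ ¬p) ∧ (q ∨ ¬q)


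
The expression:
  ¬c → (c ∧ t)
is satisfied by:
  {c: True}


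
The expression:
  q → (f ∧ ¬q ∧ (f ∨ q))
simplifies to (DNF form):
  ¬q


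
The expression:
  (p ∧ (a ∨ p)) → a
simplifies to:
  a ∨ ¬p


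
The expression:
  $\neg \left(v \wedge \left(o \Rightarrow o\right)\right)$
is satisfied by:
  {v: False}


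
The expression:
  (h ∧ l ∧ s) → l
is always true.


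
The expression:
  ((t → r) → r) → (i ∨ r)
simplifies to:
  i ∨ r ∨ ¬t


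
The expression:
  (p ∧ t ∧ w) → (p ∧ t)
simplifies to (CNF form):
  True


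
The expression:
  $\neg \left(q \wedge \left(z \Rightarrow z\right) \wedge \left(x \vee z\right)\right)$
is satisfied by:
  {x: False, q: False, z: False}
  {z: True, x: False, q: False}
  {x: True, z: False, q: False}
  {z: True, x: True, q: False}
  {q: True, z: False, x: False}


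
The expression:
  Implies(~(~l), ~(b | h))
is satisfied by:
  {h: False, l: False, b: False}
  {b: True, h: False, l: False}
  {h: True, b: False, l: False}
  {b: True, h: True, l: False}
  {l: True, b: False, h: False}


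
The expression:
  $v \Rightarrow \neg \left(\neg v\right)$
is always true.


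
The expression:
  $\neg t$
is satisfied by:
  {t: False}


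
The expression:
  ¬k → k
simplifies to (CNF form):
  k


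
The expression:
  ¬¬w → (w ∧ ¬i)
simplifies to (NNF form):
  ¬i ∨ ¬w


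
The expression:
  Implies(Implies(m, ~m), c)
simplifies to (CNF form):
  c | m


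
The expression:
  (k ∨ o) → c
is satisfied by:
  {c: True, k: False, o: False}
  {c: True, o: True, k: False}
  {c: True, k: True, o: False}
  {c: True, o: True, k: True}
  {o: False, k: False, c: False}


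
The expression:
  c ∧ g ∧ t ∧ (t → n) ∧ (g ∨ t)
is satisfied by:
  {t: True, c: True, g: True, n: True}


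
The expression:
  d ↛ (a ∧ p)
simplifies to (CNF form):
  d ∧ (¬a ∨ ¬p)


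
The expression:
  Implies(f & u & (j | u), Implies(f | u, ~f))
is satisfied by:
  {u: False, f: False}
  {f: True, u: False}
  {u: True, f: False}


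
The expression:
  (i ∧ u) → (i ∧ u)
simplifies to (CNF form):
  True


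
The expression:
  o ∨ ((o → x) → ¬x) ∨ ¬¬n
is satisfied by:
  {n: True, o: True, x: False}
  {n: True, o: False, x: False}
  {o: True, n: False, x: False}
  {n: False, o: False, x: False}
  {n: True, x: True, o: True}
  {n: True, x: True, o: False}
  {x: True, o: True, n: False}


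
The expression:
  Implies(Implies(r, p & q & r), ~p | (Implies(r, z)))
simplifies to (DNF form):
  z | ~p | ~q | ~r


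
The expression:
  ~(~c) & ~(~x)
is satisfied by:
  {c: True, x: True}


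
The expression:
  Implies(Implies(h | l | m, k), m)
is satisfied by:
  {m: True, l: True, h: True, k: False}
  {m: True, l: True, h: False, k: False}
  {m: True, h: True, k: False, l: False}
  {m: True, h: False, k: False, l: False}
  {m: True, l: True, k: True, h: True}
  {m: True, l: True, k: True, h: False}
  {m: True, k: True, h: True, l: False}
  {m: True, k: True, h: False, l: False}
  {l: True, k: False, h: True, m: False}
  {l: True, k: False, h: False, m: False}
  {h: True, m: False, k: False, l: False}


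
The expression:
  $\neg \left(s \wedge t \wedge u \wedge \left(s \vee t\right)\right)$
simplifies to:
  $\neg s \vee \neg t \vee \neg u$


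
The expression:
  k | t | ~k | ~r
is always true.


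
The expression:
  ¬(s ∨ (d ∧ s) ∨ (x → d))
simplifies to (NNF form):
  x ∧ ¬d ∧ ¬s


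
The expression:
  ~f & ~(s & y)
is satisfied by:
  {f: False, s: False, y: False}
  {y: True, f: False, s: False}
  {s: True, f: False, y: False}


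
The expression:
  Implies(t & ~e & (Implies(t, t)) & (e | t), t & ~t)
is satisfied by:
  {e: True, t: False}
  {t: False, e: False}
  {t: True, e: True}


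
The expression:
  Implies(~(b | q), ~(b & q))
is always true.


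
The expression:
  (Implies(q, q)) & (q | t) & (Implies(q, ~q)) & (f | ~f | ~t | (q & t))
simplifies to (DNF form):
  t & ~q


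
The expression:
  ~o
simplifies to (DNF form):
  ~o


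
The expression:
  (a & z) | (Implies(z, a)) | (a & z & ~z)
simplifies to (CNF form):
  a | ~z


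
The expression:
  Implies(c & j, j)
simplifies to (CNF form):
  True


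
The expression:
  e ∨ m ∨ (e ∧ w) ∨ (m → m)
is always true.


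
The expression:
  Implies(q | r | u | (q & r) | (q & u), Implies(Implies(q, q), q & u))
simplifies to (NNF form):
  (q | ~r) & (q | ~u) & (u | ~q)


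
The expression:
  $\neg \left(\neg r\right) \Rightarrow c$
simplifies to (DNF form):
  $c \vee \neg r$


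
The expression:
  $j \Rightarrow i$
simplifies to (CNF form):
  $i \vee \neg j$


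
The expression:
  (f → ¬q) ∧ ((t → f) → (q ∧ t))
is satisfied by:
  {t: True, f: False}


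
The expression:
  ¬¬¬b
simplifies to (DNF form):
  ¬b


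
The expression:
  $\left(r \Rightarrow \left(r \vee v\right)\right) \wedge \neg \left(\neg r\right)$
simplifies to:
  $r$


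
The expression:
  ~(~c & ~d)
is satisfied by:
  {d: True, c: True}
  {d: True, c: False}
  {c: True, d: False}


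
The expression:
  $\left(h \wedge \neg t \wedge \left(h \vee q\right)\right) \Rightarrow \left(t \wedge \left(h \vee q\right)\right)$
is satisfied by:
  {t: True, h: False}
  {h: False, t: False}
  {h: True, t: True}


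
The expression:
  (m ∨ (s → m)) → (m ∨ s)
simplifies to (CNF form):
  m ∨ s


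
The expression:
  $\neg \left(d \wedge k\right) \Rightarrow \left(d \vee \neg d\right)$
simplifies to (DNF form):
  $\text{True}$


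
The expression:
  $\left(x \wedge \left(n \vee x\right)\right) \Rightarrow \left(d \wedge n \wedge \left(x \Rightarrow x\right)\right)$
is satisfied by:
  {n: True, d: True, x: False}
  {n: True, d: False, x: False}
  {d: True, n: False, x: False}
  {n: False, d: False, x: False}
  {n: True, x: True, d: True}


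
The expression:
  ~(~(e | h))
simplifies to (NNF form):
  e | h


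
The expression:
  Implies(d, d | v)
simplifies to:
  True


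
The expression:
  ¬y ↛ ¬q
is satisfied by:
  {q: True, y: False}


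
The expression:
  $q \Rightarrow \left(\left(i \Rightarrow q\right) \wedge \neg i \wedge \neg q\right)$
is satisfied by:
  {q: False}


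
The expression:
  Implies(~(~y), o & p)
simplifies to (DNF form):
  ~y | (o & p)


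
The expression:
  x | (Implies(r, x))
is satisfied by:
  {x: True, r: False}
  {r: False, x: False}
  {r: True, x: True}


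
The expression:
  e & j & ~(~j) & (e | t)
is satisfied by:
  {j: True, e: True}


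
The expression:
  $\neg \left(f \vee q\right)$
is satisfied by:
  {q: False, f: False}


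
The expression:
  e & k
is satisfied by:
  {e: True, k: True}


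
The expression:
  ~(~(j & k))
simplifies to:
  j & k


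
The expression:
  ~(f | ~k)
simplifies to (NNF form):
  k & ~f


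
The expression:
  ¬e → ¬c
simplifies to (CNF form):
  e ∨ ¬c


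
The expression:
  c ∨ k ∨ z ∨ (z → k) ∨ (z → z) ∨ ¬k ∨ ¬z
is always true.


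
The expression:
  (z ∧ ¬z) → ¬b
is always true.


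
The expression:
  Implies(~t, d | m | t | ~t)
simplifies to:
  True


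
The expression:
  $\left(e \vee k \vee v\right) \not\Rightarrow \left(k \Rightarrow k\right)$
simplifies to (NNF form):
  $\text{False}$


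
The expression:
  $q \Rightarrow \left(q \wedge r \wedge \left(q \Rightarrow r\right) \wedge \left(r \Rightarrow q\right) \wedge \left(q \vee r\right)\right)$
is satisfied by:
  {r: True, q: False}
  {q: False, r: False}
  {q: True, r: True}


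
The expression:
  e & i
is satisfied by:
  {i: True, e: True}


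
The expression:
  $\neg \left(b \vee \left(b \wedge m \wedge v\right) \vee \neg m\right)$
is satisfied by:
  {m: True, b: False}


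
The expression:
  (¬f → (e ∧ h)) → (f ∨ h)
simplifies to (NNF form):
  True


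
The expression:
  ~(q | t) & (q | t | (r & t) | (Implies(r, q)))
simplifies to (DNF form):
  ~q & ~r & ~t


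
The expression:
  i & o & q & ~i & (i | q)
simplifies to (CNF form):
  False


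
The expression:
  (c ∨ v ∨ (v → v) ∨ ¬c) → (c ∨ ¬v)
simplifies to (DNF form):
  c ∨ ¬v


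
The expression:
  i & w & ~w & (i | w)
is never true.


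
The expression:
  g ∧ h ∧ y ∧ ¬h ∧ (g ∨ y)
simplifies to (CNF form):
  False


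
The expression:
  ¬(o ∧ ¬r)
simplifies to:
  r ∨ ¬o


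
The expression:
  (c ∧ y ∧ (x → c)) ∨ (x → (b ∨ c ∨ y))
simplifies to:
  b ∨ c ∨ y ∨ ¬x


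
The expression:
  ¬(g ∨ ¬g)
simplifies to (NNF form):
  False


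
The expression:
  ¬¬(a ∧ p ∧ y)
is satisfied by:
  {a: True, p: True, y: True}


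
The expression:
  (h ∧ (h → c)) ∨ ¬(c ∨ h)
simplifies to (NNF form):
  (c ∧ h) ∨ (¬c ∧ ¬h)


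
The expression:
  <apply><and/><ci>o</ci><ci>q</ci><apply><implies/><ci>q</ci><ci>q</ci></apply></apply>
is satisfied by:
  {o: True, q: True}


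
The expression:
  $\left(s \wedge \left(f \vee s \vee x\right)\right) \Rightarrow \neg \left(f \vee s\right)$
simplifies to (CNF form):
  $\neg s$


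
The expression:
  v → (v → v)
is always true.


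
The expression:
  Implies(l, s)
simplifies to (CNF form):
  s | ~l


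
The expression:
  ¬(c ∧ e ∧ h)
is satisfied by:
  {h: False, c: False, e: False}
  {e: True, h: False, c: False}
  {c: True, h: False, e: False}
  {e: True, c: True, h: False}
  {h: True, e: False, c: False}
  {e: True, h: True, c: False}
  {c: True, h: True, e: False}


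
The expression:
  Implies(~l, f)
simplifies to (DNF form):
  f | l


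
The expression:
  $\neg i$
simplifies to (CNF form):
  $\neg i$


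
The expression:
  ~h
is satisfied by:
  {h: False}


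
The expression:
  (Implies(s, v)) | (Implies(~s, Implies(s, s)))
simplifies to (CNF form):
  True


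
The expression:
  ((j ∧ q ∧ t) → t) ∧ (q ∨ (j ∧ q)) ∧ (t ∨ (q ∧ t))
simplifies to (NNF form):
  q ∧ t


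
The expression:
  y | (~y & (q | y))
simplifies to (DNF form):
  q | y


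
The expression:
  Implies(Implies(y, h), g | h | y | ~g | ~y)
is always true.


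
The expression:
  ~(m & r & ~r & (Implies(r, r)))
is always true.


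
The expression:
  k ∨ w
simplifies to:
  k ∨ w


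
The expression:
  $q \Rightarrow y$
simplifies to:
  $y \vee \neg q$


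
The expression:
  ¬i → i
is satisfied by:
  {i: True}


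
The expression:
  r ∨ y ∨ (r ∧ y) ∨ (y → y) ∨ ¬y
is always true.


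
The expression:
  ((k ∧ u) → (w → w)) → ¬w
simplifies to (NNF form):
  ¬w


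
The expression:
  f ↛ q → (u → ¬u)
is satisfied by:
  {q: True, u: False, f: False}
  {u: False, f: False, q: False}
  {f: True, q: True, u: False}
  {f: True, u: False, q: False}
  {q: True, u: True, f: False}
  {u: True, q: False, f: False}
  {f: True, u: True, q: True}


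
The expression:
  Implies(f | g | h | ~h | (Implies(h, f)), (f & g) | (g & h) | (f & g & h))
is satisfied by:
  {g: True, h: True, f: True}
  {g: True, h: True, f: False}
  {g: True, f: True, h: False}


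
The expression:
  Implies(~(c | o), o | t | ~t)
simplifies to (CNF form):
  True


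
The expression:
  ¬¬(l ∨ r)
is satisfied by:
  {r: True, l: True}
  {r: True, l: False}
  {l: True, r: False}


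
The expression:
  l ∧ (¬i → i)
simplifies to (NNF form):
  i ∧ l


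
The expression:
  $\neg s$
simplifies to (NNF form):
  $\neg s$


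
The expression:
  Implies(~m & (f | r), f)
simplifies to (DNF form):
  f | m | ~r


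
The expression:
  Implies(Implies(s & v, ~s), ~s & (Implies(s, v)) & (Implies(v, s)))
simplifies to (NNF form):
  (s & v) | (~s & ~v)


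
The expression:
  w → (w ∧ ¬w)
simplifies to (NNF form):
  ¬w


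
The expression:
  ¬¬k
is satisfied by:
  {k: True}


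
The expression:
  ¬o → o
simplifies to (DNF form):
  o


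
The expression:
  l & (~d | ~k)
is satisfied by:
  {l: True, k: False, d: False}
  {d: True, l: True, k: False}
  {k: True, l: True, d: False}


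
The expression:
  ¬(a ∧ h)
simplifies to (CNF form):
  ¬a ∨ ¬h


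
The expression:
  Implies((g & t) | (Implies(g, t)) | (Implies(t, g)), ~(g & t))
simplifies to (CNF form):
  ~g | ~t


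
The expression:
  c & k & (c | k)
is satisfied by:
  {c: True, k: True}


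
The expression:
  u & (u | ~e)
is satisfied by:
  {u: True}


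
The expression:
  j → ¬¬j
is always true.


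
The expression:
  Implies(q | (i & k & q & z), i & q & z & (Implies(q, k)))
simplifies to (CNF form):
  (i | ~q) & (k | ~q) & (z | ~q)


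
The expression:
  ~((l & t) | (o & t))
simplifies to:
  ~t | (~l & ~o)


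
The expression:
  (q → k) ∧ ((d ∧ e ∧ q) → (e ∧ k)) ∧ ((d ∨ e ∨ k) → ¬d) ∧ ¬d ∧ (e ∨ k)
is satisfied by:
  {k: True, e: True, d: False, q: False}
  {k: True, d: False, q: False, e: False}
  {k: True, e: True, q: True, d: False}
  {k: True, q: True, d: False, e: False}
  {e: True, d: False, q: False, k: False}


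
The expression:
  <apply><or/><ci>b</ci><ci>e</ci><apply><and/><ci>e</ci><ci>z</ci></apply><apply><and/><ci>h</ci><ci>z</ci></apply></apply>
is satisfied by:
  {b: True, e: True, h: True, z: True}
  {b: True, e: True, h: True, z: False}
  {b: True, e: True, z: True, h: False}
  {b: True, e: True, z: False, h: False}
  {b: True, h: True, z: True, e: False}
  {b: True, h: True, z: False, e: False}
  {b: True, h: False, z: True, e: False}
  {b: True, h: False, z: False, e: False}
  {e: True, h: True, z: True, b: False}
  {e: True, h: True, z: False, b: False}
  {e: True, z: True, h: False, b: False}
  {e: True, z: False, h: False, b: False}
  {h: True, z: True, e: False, b: False}


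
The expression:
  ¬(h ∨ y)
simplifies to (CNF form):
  ¬h ∧ ¬y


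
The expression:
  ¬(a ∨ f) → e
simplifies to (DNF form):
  a ∨ e ∨ f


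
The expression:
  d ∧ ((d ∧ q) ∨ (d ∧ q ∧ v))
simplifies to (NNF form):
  d ∧ q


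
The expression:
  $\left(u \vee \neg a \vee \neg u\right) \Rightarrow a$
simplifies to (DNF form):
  $a$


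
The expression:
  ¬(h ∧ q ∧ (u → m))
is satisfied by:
  {u: True, m: False, h: False, q: False}
  {u: False, m: False, h: False, q: False}
  {u: True, m: True, h: False, q: False}
  {m: True, u: False, h: False, q: False}
  {q: True, u: True, m: False, h: False}
  {q: True, u: False, m: False, h: False}
  {q: True, u: True, m: True, h: False}
  {q: True, m: True, u: False, h: False}
  {h: True, u: True, q: False, m: False}
  {h: True, q: False, m: False, u: False}
  {u: True, h: True, m: True, q: False}
  {h: True, m: True, q: False, u: False}
  {u: True, h: True, q: True, m: False}


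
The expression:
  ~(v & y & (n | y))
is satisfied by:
  {v: False, y: False}
  {y: True, v: False}
  {v: True, y: False}


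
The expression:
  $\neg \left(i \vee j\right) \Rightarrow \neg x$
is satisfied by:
  {i: True, j: True, x: False}
  {i: True, j: False, x: False}
  {j: True, i: False, x: False}
  {i: False, j: False, x: False}
  {i: True, x: True, j: True}
  {i: True, x: True, j: False}
  {x: True, j: True, i: False}


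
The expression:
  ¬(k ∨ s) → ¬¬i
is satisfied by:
  {i: True, k: True, s: True}
  {i: True, k: True, s: False}
  {i: True, s: True, k: False}
  {i: True, s: False, k: False}
  {k: True, s: True, i: False}
  {k: True, s: False, i: False}
  {s: True, k: False, i: False}


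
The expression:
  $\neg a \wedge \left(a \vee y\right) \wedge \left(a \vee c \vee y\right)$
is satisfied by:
  {y: True, a: False}


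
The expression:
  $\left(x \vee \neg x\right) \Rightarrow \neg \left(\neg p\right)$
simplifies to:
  $p$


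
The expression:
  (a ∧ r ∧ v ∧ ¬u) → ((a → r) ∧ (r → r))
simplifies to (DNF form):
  True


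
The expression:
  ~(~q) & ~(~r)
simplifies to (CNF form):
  q & r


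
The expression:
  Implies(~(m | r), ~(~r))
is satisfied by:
  {r: True, m: True}
  {r: True, m: False}
  {m: True, r: False}


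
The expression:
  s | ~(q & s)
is always true.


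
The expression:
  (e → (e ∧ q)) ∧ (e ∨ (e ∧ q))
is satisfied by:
  {e: True, q: True}


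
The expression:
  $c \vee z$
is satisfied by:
  {z: True, c: True}
  {z: True, c: False}
  {c: True, z: False}


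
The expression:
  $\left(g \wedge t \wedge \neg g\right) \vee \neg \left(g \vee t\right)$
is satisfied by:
  {g: False, t: False}


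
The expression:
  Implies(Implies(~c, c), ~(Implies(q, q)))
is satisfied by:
  {c: False}


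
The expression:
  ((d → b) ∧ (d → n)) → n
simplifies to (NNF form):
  d ∨ n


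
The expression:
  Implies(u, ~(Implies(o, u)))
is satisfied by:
  {u: False}


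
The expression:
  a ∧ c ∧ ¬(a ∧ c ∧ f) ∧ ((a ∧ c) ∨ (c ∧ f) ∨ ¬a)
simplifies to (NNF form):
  a ∧ c ∧ ¬f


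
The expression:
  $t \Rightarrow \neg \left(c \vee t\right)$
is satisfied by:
  {t: False}


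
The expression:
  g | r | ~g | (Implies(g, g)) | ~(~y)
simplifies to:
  True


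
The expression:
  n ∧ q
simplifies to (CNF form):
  n ∧ q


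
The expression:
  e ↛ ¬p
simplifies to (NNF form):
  e ∧ p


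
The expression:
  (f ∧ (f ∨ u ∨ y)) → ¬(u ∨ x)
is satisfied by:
  {x: False, f: False, u: False}
  {u: True, x: False, f: False}
  {x: True, u: False, f: False}
  {u: True, x: True, f: False}
  {f: True, u: False, x: False}


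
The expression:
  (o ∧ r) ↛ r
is never true.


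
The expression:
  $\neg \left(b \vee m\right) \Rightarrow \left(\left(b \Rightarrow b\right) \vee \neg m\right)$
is always true.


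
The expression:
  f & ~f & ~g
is never true.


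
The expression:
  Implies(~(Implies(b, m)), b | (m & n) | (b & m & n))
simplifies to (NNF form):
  True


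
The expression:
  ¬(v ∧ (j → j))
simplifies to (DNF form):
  ¬v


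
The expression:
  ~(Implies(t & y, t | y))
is never true.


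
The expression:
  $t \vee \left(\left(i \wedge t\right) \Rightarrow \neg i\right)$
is always true.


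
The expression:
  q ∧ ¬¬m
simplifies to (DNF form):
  m ∧ q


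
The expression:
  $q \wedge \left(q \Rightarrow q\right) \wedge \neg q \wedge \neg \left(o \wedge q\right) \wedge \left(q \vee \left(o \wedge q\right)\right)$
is never true.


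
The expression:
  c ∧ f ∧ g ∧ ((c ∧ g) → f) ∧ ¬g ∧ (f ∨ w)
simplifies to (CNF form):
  False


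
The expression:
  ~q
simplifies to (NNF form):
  ~q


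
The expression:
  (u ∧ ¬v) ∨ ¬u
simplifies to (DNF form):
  ¬u ∨ ¬v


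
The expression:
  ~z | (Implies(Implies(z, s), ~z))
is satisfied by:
  {s: False, z: False}
  {z: True, s: False}
  {s: True, z: False}


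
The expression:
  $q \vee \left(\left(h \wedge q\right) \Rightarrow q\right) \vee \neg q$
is always true.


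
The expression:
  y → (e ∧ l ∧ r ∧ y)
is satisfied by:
  {r: True, e: True, l: True, y: False}
  {r: True, e: True, l: False, y: False}
  {r: True, l: True, e: False, y: False}
  {r: True, l: False, e: False, y: False}
  {e: True, l: True, r: False, y: False}
  {e: True, r: False, l: False, y: False}
  {e: False, l: True, r: False, y: False}
  {e: False, r: False, l: False, y: False}
  {r: True, y: True, e: True, l: True}


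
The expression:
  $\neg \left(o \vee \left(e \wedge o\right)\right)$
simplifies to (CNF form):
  $\neg o$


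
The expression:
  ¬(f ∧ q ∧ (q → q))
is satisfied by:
  {q: False, f: False}
  {f: True, q: False}
  {q: True, f: False}


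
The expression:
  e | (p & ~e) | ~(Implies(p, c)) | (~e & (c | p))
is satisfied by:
  {p: True, c: True, e: True}
  {p: True, c: True, e: False}
  {p: True, e: True, c: False}
  {p: True, e: False, c: False}
  {c: True, e: True, p: False}
  {c: True, e: False, p: False}
  {e: True, c: False, p: False}


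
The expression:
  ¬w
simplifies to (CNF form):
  ¬w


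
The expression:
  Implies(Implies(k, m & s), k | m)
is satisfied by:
  {k: True, m: True}
  {k: True, m: False}
  {m: True, k: False}


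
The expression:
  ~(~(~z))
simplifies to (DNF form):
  ~z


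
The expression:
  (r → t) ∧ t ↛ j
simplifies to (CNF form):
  t ∧ ¬j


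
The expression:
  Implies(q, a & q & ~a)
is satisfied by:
  {q: False}


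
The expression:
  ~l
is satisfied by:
  {l: False}


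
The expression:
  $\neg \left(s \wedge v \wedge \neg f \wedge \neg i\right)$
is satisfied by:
  {i: True, f: True, s: False, v: False}
  {i: True, s: False, v: False, f: False}
  {f: True, s: False, v: False, i: False}
  {f: False, s: False, v: False, i: False}
  {i: True, v: True, f: True, s: False}
  {i: True, v: True, f: False, s: False}
  {v: True, f: True, i: False, s: False}
  {v: True, i: False, s: False, f: False}
  {f: True, i: True, s: True, v: False}
  {i: True, s: True, f: False, v: False}
  {f: True, s: True, i: False, v: False}
  {s: True, i: False, v: False, f: False}
  {i: True, v: True, s: True, f: True}
  {i: True, v: True, s: True, f: False}
  {v: True, s: True, f: True, i: False}


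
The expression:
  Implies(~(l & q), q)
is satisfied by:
  {q: True}


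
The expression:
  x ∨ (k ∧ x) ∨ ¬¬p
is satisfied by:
  {x: True, p: True}
  {x: True, p: False}
  {p: True, x: False}


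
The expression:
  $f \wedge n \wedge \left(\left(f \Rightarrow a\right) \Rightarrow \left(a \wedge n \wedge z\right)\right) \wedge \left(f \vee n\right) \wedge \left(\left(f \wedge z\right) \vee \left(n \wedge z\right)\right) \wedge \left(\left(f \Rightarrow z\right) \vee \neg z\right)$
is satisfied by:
  {z: True, f: True, n: True}


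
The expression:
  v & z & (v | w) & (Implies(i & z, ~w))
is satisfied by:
  {z: True, v: True, w: False, i: False}
  {z: True, i: True, v: True, w: False}
  {z: True, w: True, v: True, i: False}


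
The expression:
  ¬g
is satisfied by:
  {g: False}


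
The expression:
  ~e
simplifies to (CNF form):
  ~e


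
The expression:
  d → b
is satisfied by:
  {b: True, d: False}
  {d: False, b: False}
  {d: True, b: True}


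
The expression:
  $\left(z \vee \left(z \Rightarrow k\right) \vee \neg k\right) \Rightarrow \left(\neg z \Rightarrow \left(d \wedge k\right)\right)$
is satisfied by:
  {d: True, z: True, k: True}
  {d: True, z: True, k: False}
  {z: True, k: True, d: False}
  {z: True, k: False, d: False}
  {d: True, k: True, z: False}


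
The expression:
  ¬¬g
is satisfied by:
  {g: True}


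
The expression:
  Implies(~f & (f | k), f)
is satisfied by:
  {f: True, k: False}
  {k: False, f: False}
  {k: True, f: True}


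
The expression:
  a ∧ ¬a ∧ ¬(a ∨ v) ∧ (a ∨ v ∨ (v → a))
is never true.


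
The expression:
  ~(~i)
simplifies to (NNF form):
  i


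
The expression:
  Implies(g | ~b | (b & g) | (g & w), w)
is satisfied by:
  {w: True, b: True, g: False}
  {w: True, b: False, g: False}
  {w: True, g: True, b: True}
  {w: True, g: True, b: False}
  {b: True, g: False, w: False}


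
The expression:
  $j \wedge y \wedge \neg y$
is never true.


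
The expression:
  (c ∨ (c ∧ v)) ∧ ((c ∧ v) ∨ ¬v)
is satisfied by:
  {c: True}


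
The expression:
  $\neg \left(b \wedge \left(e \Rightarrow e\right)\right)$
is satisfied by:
  {b: False}


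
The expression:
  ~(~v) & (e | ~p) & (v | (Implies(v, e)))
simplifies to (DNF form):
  (e & v) | (v & ~p)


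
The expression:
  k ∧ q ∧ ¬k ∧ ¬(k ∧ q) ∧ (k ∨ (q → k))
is never true.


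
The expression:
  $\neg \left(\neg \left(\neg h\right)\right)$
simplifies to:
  $\neg h$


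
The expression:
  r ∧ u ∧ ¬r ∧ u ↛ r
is never true.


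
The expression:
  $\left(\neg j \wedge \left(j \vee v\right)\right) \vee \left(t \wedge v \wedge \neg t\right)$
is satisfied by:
  {v: True, j: False}


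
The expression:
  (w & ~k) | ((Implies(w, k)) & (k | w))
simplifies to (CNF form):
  k | w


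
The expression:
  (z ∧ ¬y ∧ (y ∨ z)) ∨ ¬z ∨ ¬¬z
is always true.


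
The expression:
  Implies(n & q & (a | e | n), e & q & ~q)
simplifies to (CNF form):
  ~n | ~q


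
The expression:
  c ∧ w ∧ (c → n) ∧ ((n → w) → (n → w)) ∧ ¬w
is never true.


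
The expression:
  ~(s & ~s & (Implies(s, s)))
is always true.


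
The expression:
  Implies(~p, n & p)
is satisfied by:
  {p: True}


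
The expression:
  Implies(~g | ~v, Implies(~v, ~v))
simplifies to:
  True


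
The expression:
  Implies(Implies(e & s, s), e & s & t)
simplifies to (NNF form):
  e & s & t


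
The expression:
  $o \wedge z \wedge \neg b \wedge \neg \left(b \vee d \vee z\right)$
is never true.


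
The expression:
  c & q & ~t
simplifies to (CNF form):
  c & q & ~t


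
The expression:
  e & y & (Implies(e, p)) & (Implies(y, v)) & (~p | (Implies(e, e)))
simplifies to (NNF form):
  e & p & v & y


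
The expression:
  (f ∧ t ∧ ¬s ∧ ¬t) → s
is always true.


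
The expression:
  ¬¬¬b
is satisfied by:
  {b: False}


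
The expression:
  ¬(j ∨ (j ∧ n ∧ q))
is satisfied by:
  {j: False}


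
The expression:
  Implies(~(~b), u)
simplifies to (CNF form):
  u | ~b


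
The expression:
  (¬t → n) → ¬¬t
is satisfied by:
  {t: True, n: False}
  {n: False, t: False}
  {n: True, t: True}


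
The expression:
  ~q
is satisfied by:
  {q: False}


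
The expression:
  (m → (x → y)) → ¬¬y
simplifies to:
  y ∨ (m ∧ x)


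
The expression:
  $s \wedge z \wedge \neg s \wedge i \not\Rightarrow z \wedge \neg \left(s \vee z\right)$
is never true.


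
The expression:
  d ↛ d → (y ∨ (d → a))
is always true.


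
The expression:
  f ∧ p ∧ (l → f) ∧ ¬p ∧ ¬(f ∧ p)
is never true.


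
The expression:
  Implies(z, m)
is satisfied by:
  {m: True, z: False}
  {z: False, m: False}
  {z: True, m: True}


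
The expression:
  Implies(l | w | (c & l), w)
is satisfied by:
  {w: True, l: False}
  {l: False, w: False}
  {l: True, w: True}


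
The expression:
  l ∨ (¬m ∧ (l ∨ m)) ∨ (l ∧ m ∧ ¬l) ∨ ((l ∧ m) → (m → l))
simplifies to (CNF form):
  True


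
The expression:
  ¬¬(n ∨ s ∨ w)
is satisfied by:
  {n: True, s: True, w: True}
  {n: True, s: True, w: False}
  {n: True, w: True, s: False}
  {n: True, w: False, s: False}
  {s: True, w: True, n: False}
  {s: True, w: False, n: False}
  {w: True, s: False, n: False}


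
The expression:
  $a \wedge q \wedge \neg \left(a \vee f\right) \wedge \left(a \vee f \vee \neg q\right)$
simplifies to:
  $\text{False}$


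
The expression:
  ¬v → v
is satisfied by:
  {v: True}


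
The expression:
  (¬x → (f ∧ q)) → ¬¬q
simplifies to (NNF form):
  q ∨ ¬x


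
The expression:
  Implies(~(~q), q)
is always true.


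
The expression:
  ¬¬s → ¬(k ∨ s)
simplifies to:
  ¬s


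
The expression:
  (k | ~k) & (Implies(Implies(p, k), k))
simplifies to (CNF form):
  k | p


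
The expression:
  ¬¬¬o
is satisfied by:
  {o: False}


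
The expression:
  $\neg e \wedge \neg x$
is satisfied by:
  {x: False, e: False}


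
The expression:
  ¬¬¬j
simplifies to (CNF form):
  ¬j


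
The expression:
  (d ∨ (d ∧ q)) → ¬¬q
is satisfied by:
  {q: True, d: False}
  {d: False, q: False}
  {d: True, q: True}


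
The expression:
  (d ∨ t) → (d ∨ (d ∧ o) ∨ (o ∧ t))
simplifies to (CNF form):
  d ∨ o ∨ ¬t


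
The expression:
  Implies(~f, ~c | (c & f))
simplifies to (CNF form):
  f | ~c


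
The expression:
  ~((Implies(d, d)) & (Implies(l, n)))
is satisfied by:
  {l: True, n: False}


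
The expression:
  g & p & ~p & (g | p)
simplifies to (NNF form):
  False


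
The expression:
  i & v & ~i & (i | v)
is never true.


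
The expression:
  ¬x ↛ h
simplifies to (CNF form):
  h ∨ ¬x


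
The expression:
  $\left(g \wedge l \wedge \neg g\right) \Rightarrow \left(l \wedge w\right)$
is always true.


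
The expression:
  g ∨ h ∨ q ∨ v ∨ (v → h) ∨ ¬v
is always true.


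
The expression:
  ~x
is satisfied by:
  {x: False}


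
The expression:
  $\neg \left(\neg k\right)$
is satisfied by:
  {k: True}


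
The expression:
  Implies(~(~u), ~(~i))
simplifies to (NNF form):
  i | ~u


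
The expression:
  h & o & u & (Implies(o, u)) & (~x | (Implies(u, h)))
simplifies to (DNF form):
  h & o & u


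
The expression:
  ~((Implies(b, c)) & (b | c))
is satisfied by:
  {c: False}


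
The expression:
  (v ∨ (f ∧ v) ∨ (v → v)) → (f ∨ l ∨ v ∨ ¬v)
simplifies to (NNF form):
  True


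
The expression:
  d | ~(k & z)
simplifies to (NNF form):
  d | ~k | ~z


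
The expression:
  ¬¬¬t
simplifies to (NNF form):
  ¬t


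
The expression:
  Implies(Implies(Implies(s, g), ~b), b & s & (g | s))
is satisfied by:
  {b: True}


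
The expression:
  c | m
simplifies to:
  c | m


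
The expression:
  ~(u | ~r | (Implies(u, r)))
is never true.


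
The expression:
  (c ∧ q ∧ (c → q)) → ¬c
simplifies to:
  ¬c ∨ ¬q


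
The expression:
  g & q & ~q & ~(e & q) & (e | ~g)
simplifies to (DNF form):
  False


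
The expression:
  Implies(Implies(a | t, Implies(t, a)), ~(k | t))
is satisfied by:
  {t: False, k: False, a: False}
  {a: True, t: False, k: False}
  {t: True, a: False, k: False}
  {k: True, t: True, a: False}


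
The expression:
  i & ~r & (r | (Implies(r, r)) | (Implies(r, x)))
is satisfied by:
  {i: True, r: False}


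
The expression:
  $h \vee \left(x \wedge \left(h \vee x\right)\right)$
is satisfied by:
  {x: True, h: True}
  {x: True, h: False}
  {h: True, x: False}


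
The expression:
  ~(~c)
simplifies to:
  c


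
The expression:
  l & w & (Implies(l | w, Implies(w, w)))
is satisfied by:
  {w: True, l: True}


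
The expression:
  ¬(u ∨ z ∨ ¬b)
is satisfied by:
  {b: True, u: False, z: False}


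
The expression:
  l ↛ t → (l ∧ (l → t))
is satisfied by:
  {t: True, l: False}
  {l: False, t: False}
  {l: True, t: True}


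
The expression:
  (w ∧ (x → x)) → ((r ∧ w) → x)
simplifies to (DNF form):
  x ∨ ¬r ∨ ¬w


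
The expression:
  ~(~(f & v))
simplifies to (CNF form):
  f & v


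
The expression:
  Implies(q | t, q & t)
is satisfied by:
  {t: False, q: False}
  {q: True, t: True}


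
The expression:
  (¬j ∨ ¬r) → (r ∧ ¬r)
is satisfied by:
  {r: True, j: True}


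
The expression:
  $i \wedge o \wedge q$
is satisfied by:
  {i: True, o: True, q: True}


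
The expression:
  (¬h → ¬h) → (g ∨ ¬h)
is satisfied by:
  {g: True, h: False}
  {h: False, g: False}
  {h: True, g: True}


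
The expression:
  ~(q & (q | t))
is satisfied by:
  {q: False}


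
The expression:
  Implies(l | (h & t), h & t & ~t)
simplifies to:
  ~l & (~h | ~t)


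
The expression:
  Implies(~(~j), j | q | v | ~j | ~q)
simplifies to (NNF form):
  True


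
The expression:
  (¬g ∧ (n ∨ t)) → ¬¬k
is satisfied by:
  {k: True, g: True, n: False, t: False}
  {k: True, t: True, g: True, n: False}
  {k: True, g: True, n: True, t: False}
  {k: True, t: True, g: True, n: True}
  {k: True, n: False, g: False, t: False}
  {k: True, t: True, n: False, g: False}
  {k: True, n: True, g: False, t: False}
  {k: True, t: True, n: True, g: False}
  {g: True, t: False, n: False, k: False}
  {t: True, g: True, n: False, k: False}
  {g: True, n: True, t: False, k: False}
  {t: True, g: True, n: True, k: False}
  {t: False, n: False, g: False, k: False}


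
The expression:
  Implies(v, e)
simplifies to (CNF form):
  e | ~v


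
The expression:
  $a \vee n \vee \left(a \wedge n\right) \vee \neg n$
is always true.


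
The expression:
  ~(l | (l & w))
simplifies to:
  ~l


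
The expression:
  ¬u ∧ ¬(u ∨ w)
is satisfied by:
  {u: False, w: False}


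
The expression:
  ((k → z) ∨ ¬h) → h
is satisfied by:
  {h: True}


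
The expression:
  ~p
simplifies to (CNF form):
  ~p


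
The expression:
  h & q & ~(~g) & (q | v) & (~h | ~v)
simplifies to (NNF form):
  g & h & q & ~v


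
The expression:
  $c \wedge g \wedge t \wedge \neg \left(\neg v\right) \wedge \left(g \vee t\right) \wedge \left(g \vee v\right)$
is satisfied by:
  {t: True, c: True, g: True, v: True}


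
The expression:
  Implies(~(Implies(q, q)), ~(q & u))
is always true.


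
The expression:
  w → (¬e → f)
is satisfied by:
  {e: True, f: True, w: False}
  {e: True, w: False, f: False}
  {f: True, w: False, e: False}
  {f: False, w: False, e: False}
  {e: True, f: True, w: True}
  {e: True, w: True, f: False}
  {f: True, w: True, e: False}


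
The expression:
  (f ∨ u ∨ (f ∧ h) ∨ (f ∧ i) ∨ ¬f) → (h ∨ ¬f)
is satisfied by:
  {h: True, f: False}
  {f: False, h: False}
  {f: True, h: True}


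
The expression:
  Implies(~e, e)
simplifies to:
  e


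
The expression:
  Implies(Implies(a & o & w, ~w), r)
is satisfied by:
  {r: True, w: True, a: True, o: True}
  {r: True, w: True, a: True, o: False}
  {r: True, w: True, o: True, a: False}
  {r: True, w: True, o: False, a: False}
  {r: True, a: True, o: True, w: False}
  {r: True, a: True, o: False, w: False}
  {r: True, a: False, o: True, w: False}
  {r: True, a: False, o: False, w: False}
  {w: True, a: True, o: True, r: False}


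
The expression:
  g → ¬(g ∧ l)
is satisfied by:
  {l: False, g: False}
  {g: True, l: False}
  {l: True, g: False}


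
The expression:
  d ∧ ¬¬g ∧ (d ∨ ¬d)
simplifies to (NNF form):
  d ∧ g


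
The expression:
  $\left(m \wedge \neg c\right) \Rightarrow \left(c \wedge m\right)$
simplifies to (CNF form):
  $c \vee \neg m$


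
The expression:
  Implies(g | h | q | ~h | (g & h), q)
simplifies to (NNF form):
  q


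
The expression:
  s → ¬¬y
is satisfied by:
  {y: True, s: False}
  {s: False, y: False}
  {s: True, y: True}


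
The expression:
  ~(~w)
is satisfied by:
  {w: True}


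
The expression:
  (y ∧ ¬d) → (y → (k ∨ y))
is always true.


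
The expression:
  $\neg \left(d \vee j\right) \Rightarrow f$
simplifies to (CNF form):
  $d \vee f \vee j$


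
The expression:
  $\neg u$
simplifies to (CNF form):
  $\neg u$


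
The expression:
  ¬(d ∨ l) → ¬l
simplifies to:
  True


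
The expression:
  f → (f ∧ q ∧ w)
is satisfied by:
  {q: True, w: True, f: False}
  {q: True, w: False, f: False}
  {w: True, q: False, f: False}
  {q: False, w: False, f: False}
  {f: True, q: True, w: True}


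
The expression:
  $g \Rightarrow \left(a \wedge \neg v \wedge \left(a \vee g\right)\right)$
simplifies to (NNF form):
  $\left(a \wedge \neg v\right) \vee \neg g$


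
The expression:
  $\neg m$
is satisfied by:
  {m: False}


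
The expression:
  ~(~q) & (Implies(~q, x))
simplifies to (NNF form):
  q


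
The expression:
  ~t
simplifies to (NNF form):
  ~t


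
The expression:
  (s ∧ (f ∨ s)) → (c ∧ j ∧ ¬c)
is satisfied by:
  {s: False}


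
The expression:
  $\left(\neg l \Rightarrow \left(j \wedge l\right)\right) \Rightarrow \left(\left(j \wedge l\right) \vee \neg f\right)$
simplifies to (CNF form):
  $j \vee \neg f \vee \neg l$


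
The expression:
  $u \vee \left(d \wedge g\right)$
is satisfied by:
  {d: True, u: True, g: True}
  {d: True, u: True, g: False}
  {u: True, g: True, d: False}
  {u: True, g: False, d: False}
  {d: True, g: True, u: False}


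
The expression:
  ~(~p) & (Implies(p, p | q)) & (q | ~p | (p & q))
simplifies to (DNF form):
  p & q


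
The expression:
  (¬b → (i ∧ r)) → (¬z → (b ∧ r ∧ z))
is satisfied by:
  {z: True, r: False, b: False, i: False}
  {i: True, z: True, r: False, b: False}
  {z: True, r: True, i: False, b: False}
  {i: True, z: True, r: True, b: False}
  {b: True, z: True, i: False, r: False}
  {b: True, z: True, i: True, r: False}
  {b: True, z: True, r: True, i: False}
  {i: True, b: True, z: True, r: True}
  {b: False, r: False, z: False, i: False}
  {i: True, b: False, r: False, z: False}
  {r: True, b: False, z: False, i: False}


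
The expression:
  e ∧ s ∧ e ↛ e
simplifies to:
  False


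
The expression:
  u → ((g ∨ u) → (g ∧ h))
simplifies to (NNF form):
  (g ∧ h) ∨ ¬u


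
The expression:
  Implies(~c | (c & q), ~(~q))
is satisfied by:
  {q: True, c: True}
  {q: True, c: False}
  {c: True, q: False}


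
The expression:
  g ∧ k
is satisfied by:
  {g: True, k: True}


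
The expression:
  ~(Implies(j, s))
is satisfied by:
  {j: True, s: False}


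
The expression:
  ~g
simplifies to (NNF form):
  ~g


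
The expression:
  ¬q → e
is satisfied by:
  {q: True, e: True}
  {q: True, e: False}
  {e: True, q: False}


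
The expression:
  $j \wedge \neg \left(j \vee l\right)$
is never true.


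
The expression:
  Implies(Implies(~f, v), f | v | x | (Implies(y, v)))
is always true.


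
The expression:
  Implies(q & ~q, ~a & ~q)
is always true.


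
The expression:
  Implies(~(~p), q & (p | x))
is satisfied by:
  {q: True, p: False}
  {p: False, q: False}
  {p: True, q: True}


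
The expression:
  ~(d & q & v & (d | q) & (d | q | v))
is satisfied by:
  {v: False, q: False, d: False}
  {d: True, v: False, q: False}
  {q: True, v: False, d: False}
  {d: True, q: True, v: False}
  {v: True, d: False, q: False}
  {d: True, v: True, q: False}
  {q: True, v: True, d: False}


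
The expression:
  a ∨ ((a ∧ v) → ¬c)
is always true.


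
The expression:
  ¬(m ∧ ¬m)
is always true.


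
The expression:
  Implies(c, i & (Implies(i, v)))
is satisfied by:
  {i: True, v: True, c: False}
  {i: True, v: False, c: False}
  {v: True, i: False, c: False}
  {i: False, v: False, c: False}
  {i: True, c: True, v: True}


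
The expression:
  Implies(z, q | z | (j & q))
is always true.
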